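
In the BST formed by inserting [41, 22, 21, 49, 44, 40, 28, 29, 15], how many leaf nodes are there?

Tree built from: [41, 22, 21, 49, 44, 40, 28, 29, 15]
Tree (level-order array): [41, 22, 49, 21, 40, 44, None, 15, None, 28, None, None, None, None, None, None, 29]
Rule: A leaf has 0 children.
Per-node child counts:
  node 41: 2 child(ren)
  node 22: 2 child(ren)
  node 21: 1 child(ren)
  node 15: 0 child(ren)
  node 40: 1 child(ren)
  node 28: 1 child(ren)
  node 29: 0 child(ren)
  node 49: 1 child(ren)
  node 44: 0 child(ren)
Matching nodes: [15, 29, 44]
Count of leaf nodes: 3


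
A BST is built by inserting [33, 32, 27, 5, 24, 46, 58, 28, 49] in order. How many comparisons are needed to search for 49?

Search path for 49: 33 -> 46 -> 58 -> 49
Found: True
Comparisons: 4


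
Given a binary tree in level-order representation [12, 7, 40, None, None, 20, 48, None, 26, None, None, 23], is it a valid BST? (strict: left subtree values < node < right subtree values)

Level-order array: [12, 7, 40, None, None, 20, 48, None, 26, None, None, 23]
Validate using subtree bounds (lo, hi): at each node, require lo < value < hi,
then recurse left with hi=value and right with lo=value.
Preorder trace (stopping at first violation):
  at node 12 with bounds (-inf, +inf): OK
  at node 7 with bounds (-inf, 12): OK
  at node 40 with bounds (12, +inf): OK
  at node 20 with bounds (12, 40): OK
  at node 26 with bounds (20, 40): OK
  at node 23 with bounds (20, 26): OK
  at node 48 with bounds (40, +inf): OK
No violation found at any node.
Result: Valid BST


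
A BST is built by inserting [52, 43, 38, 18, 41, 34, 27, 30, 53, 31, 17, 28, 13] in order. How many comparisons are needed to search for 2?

Search path for 2: 52 -> 43 -> 38 -> 18 -> 17 -> 13
Found: False
Comparisons: 6


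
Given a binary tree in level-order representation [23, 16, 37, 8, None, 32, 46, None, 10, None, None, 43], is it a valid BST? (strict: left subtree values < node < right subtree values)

Level-order array: [23, 16, 37, 8, None, 32, 46, None, 10, None, None, 43]
Validate using subtree bounds (lo, hi): at each node, require lo < value < hi,
then recurse left with hi=value and right with lo=value.
Preorder trace (stopping at first violation):
  at node 23 with bounds (-inf, +inf): OK
  at node 16 with bounds (-inf, 23): OK
  at node 8 with bounds (-inf, 16): OK
  at node 10 with bounds (8, 16): OK
  at node 37 with bounds (23, +inf): OK
  at node 32 with bounds (23, 37): OK
  at node 46 with bounds (37, +inf): OK
  at node 43 with bounds (37, 46): OK
No violation found at any node.
Result: Valid BST


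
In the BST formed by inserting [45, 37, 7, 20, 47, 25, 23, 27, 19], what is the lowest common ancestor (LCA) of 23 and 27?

Tree insertion order: [45, 37, 7, 20, 47, 25, 23, 27, 19]
Tree (level-order array): [45, 37, 47, 7, None, None, None, None, 20, 19, 25, None, None, 23, 27]
In a BST, the LCA of p=23, q=27 is the first node v on the
root-to-leaf path with p <= v <= q (go left if both < v, right if both > v).
Walk from root:
  at 45: both 23 and 27 < 45, go left
  at 37: both 23 and 27 < 37, go left
  at 7: both 23 and 27 > 7, go right
  at 20: both 23 and 27 > 20, go right
  at 25: 23 <= 25 <= 27, this is the LCA
LCA = 25


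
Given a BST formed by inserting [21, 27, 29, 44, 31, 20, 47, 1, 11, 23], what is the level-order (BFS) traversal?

Tree insertion order: [21, 27, 29, 44, 31, 20, 47, 1, 11, 23]
Tree (level-order array): [21, 20, 27, 1, None, 23, 29, None, 11, None, None, None, 44, None, None, 31, 47]
BFS from the root, enqueuing left then right child of each popped node:
  queue [21] -> pop 21, enqueue [20, 27], visited so far: [21]
  queue [20, 27] -> pop 20, enqueue [1], visited so far: [21, 20]
  queue [27, 1] -> pop 27, enqueue [23, 29], visited so far: [21, 20, 27]
  queue [1, 23, 29] -> pop 1, enqueue [11], visited so far: [21, 20, 27, 1]
  queue [23, 29, 11] -> pop 23, enqueue [none], visited so far: [21, 20, 27, 1, 23]
  queue [29, 11] -> pop 29, enqueue [44], visited so far: [21, 20, 27, 1, 23, 29]
  queue [11, 44] -> pop 11, enqueue [none], visited so far: [21, 20, 27, 1, 23, 29, 11]
  queue [44] -> pop 44, enqueue [31, 47], visited so far: [21, 20, 27, 1, 23, 29, 11, 44]
  queue [31, 47] -> pop 31, enqueue [none], visited so far: [21, 20, 27, 1, 23, 29, 11, 44, 31]
  queue [47] -> pop 47, enqueue [none], visited so far: [21, 20, 27, 1, 23, 29, 11, 44, 31, 47]
Result: [21, 20, 27, 1, 23, 29, 11, 44, 31, 47]


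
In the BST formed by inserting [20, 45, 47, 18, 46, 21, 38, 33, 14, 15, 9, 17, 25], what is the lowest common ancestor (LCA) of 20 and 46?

Tree insertion order: [20, 45, 47, 18, 46, 21, 38, 33, 14, 15, 9, 17, 25]
Tree (level-order array): [20, 18, 45, 14, None, 21, 47, 9, 15, None, 38, 46, None, None, None, None, 17, 33, None, None, None, None, None, 25]
In a BST, the LCA of p=20, q=46 is the first node v on the
root-to-leaf path with p <= v <= q (go left if both < v, right if both > v).
Walk from root:
  at 20: 20 <= 20 <= 46, this is the LCA
LCA = 20


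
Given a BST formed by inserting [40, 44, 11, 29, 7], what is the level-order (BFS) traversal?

Tree insertion order: [40, 44, 11, 29, 7]
Tree (level-order array): [40, 11, 44, 7, 29]
BFS from the root, enqueuing left then right child of each popped node:
  queue [40] -> pop 40, enqueue [11, 44], visited so far: [40]
  queue [11, 44] -> pop 11, enqueue [7, 29], visited so far: [40, 11]
  queue [44, 7, 29] -> pop 44, enqueue [none], visited so far: [40, 11, 44]
  queue [7, 29] -> pop 7, enqueue [none], visited so far: [40, 11, 44, 7]
  queue [29] -> pop 29, enqueue [none], visited so far: [40, 11, 44, 7, 29]
Result: [40, 11, 44, 7, 29]


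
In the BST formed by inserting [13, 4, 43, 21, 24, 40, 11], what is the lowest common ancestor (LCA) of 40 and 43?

Tree insertion order: [13, 4, 43, 21, 24, 40, 11]
Tree (level-order array): [13, 4, 43, None, 11, 21, None, None, None, None, 24, None, 40]
In a BST, the LCA of p=40, q=43 is the first node v on the
root-to-leaf path with p <= v <= q (go left if both < v, right if both > v).
Walk from root:
  at 13: both 40 and 43 > 13, go right
  at 43: 40 <= 43 <= 43, this is the LCA
LCA = 43


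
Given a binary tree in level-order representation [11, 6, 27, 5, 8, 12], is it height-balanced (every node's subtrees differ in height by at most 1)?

Tree (level-order array): [11, 6, 27, 5, 8, 12]
Definition: a tree is height-balanced if, at every node, |h(left) - h(right)| <= 1 (empty subtree has height -1).
Bottom-up per-node check:
  node 5: h_left=-1, h_right=-1, diff=0 [OK], height=0
  node 8: h_left=-1, h_right=-1, diff=0 [OK], height=0
  node 6: h_left=0, h_right=0, diff=0 [OK], height=1
  node 12: h_left=-1, h_right=-1, diff=0 [OK], height=0
  node 27: h_left=0, h_right=-1, diff=1 [OK], height=1
  node 11: h_left=1, h_right=1, diff=0 [OK], height=2
All nodes satisfy the balance condition.
Result: Balanced


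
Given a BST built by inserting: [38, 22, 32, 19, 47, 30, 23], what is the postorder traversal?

Tree insertion order: [38, 22, 32, 19, 47, 30, 23]
Tree (level-order array): [38, 22, 47, 19, 32, None, None, None, None, 30, None, 23]
Postorder traversal: [19, 23, 30, 32, 22, 47, 38]


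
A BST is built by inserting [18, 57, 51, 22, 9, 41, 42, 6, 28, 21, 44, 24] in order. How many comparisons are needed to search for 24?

Search path for 24: 18 -> 57 -> 51 -> 22 -> 41 -> 28 -> 24
Found: True
Comparisons: 7


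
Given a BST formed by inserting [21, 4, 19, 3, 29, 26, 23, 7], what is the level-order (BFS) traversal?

Tree insertion order: [21, 4, 19, 3, 29, 26, 23, 7]
Tree (level-order array): [21, 4, 29, 3, 19, 26, None, None, None, 7, None, 23]
BFS from the root, enqueuing left then right child of each popped node:
  queue [21] -> pop 21, enqueue [4, 29], visited so far: [21]
  queue [4, 29] -> pop 4, enqueue [3, 19], visited so far: [21, 4]
  queue [29, 3, 19] -> pop 29, enqueue [26], visited so far: [21, 4, 29]
  queue [3, 19, 26] -> pop 3, enqueue [none], visited so far: [21, 4, 29, 3]
  queue [19, 26] -> pop 19, enqueue [7], visited so far: [21, 4, 29, 3, 19]
  queue [26, 7] -> pop 26, enqueue [23], visited so far: [21, 4, 29, 3, 19, 26]
  queue [7, 23] -> pop 7, enqueue [none], visited so far: [21, 4, 29, 3, 19, 26, 7]
  queue [23] -> pop 23, enqueue [none], visited so far: [21, 4, 29, 3, 19, 26, 7, 23]
Result: [21, 4, 29, 3, 19, 26, 7, 23]


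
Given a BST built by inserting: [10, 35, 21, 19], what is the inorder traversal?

Tree insertion order: [10, 35, 21, 19]
Tree (level-order array): [10, None, 35, 21, None, 19]
Inorder traversal: [10, 19, 21, 35]


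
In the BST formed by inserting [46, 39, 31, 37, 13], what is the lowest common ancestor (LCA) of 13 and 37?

Tree insertion order: [46, 39, 31, 37, 13]
Tree (level-order array): [46, 39, None, 31, None, 13, 37]
In a BST, the LCA of p=13, q=37 is the first node v on the
root-to-leaf path with p <= v <= q (go left if both < v, right if both > v).
Walk from root:
  at 46: both 13 and 37 < 46, go left
  at 39: both 13 and 37 < 39, go left
  at 31: 13 <= 31 <= 37, this is the LCA
LCA = 31


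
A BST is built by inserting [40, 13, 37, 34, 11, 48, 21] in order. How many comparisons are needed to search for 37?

Search path for 37: 40 -> 13 -> 37
Found: True
Comparisons: 3


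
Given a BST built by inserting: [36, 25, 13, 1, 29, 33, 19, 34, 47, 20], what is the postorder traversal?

Tree insertion order: [36, 25, 13, 1, 29, 33, 19, 34, 47, 20]
Tree (level-order array): [36, 25, 47, 13, 29, None, None, 1, 19, None, 33, None, None, None, 20, None, 34]
Postorder traversal: [1, 20, 19, 13, 34, 33, 29, 25, 47, 36]


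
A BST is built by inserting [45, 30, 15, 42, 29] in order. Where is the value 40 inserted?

Starting tree (level order): [45, 30, None, 15, 42, None, 29]
Insertion path: 45 -> 30 -> 42
Result: insert 40 as left child of 42
Final tree (level order): [45, 30, None, 15, 42, None, 29, 40]


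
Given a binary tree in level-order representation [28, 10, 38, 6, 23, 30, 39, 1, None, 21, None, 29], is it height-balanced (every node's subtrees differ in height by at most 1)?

Tree (level-order array): [28, 10, 38, 6, 23, 30, 39, 1, None, 21, None, 29]
Definition: a tree is height-balanced if, at every node, |h(left) - h(right)| <= 1 (empty subtree has height -1).
Bottom-up per-node check:
  node 1: h_left=-1, h_right=-1, diff=0 [OK], height=0
  node 6: h_left=0, h_right=-1, diff=1 [OK], height=1
  node 21: h_left=-1, h_right=-1, diff=0 [OK], height=0
  node 23: h_left=0, h_right=-1, diff=1 [OK], height=1
  node 10: h_left=1, h_right=1, diff=0 [OK], height=2
  node 29: h_left=-1, h_right=-1, diff=0 [OK], height=0
  node 30: h_left=0, h_right=-1, diff=1 [OK], height=1
  node 39: h_left=-1, h_right=-1, diff=0 [OK], height=0
  node 38: h_left=1, h_right=0, diff=1 [OK], height=2
  node 28: h_left=2, h_right=2, diff=0 [OK], height=3
All nodes satisfy the balance condition.
Result: Balanced


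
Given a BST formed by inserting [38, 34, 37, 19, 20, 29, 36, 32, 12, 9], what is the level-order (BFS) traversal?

Tree insertion order: [38, 34, 37, 19, 20, 29, 36, 32, 12, 9]
Tree (level-order array): [38, 34, None, 19, 37, 12, 20, 36, None, 9, None, None, 29, None, None, None, None, None, 32]
BFS from the root, enqueuing left then right child of each popped node:
  queue [38] -> pop 38, enqueue [34], visited so far: [38]
  queue [34] -> pop 34, enqueue [19, 37], visited so far: [38, 34]
  queue [19, 37] -> pop 19, enqueue [12, 20], visited so far: [38, 34, 19]
  queue [37, 12, 20] -> pop 37, enqueue [36], visited so far: [38, 34, 19, 37]
  queue [12, 20, 36] -> pop 12, enqueue [9], visited so far: [38, 34, 19, 37, 12]
  queue [20, 36, 9] -> pop 20, enqueue [29], visited so far: [38, 34, 19, 37, 12, 20]
  queue [36, 9, 29] -> pop 36, enqueue [none], visited so far: [38, 34, 19, 37, 12, 20, 36]
  queue [9, 29] -> pop 9, enqueue [none], visited so far: [38, 34, 19, 37, 12, 20, 36, 9]
  queue [29] -> pop 29, enqueue [32], visited so far: [38, 34, 19, 37, 12, 20, 36, 9, 29]
  queue [32] -> pop 32, enqueue [none], visited so far: [38, 34, 19, 37, 12, 20, 36, 9, 29, 32]
Result: [38, 34, 19, 37, 12, 20, 36, 9, 29, 32]


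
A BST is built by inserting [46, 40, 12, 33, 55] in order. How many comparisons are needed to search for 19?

Search path for 19: 46 -> 40 -> 12 -> 33
Found: False
Comparisons: 4


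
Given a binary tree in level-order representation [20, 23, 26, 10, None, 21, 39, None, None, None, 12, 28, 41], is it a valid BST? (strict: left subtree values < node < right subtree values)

Level-order array: [20, 23, 26, 10, None, 21, 39, None, None, None, 12, 28, 41]
Validate using subtree bounds (lo, hi): at each node, require lo < value < hi,
then recurse left with hi=value and right with lo=value.
Preorder trace (stopping at first violation):
  at node 20 with bounds (-inf, +inf): OK
  at node 23 with bounds (-inf, 20): VIOLATION
Node 23 violates its bound: not (-inf < 23 < 20).
Result: Not a valid BST


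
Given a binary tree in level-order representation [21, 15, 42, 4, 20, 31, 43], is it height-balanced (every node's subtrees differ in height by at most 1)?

Tree (level-order array): [21, 15, 42, 4, 20, 31, 43]
Definition: a tree is height-balanced if, at every node, |h(left) - h(right)| <= 1 (empty subtree has height -1).
Bottom-up per-node check:
  node 4: h_left=-1, h_right=-1, diff=0 [OK], height=0
  node 20: h_left=-1, h_right=-1, diff=0 [OK], height=0
  node 15: h_left=0, h_right=0, diff=0 [OK], height=1
  node 31: h_left=-1, h_right=-1, diff=0 [OK], height=0
  node 43: h_left=-1, h_right=-1, diff=0 [OK], height=0
  node 42: h_left=0, h_right=0, diff=0 [OK], height=1
  node 21: h_left=1, h_right=1, diff=0 [OK], height=2
All nodes satisfy the balance condition.
Result: Balanced


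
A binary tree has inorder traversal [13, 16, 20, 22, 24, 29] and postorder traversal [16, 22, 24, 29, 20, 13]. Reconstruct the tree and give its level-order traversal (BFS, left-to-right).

Inorder:   [13, 16, 20, 22, 24, 29]
Postorder: [16, 22, 24, 29, 20, 13]
Algorithm: postorder visits root last, so walk postorder right-to-left;
each value is the root of the current inorder slice — split it at that
value, recurse on the right subtree first, then the left.
Recursive splits:
  root=13; inorder splits into left=[], right=[16, 20, 22, 24, 29]
  root=20; inorder splits into left=[16], right=[22, 24, 29]
  root=29; inorder splits into left=[22, 24], right=[]
  root=24; inorder splits into left=[22], right=[]
  root=22; inorder splits into left=[], right=[]
  root=16; inorder splits into left=[], right=[]
Reconstructed level-order: [13, 20, 16, 29, 24, 22]


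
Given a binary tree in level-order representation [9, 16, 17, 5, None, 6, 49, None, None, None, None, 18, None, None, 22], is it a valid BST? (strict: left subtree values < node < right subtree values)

Level-order array: [9, 16, 17, 5, None, 6, 49, None, None, None, None, 18, None, None, 22]
Validate using subtree bounds (lo, hi): at each node, require lo < value < hi,
then recurse left with hi=value and right with lo=value.
Preorder trace (stopping at first violation):
  at node 9 with bounds (-inf, +inf): OK
  at node 16 with bounds (-inf, 9): VIOLATION
Node 16 violates its bound: not (-inf < 16 < 9).
Result: Not a valid BST


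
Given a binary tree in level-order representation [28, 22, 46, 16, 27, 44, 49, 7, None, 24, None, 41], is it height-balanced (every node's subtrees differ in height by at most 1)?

Tree (level-order array): [28, 22, 46, 16, 27, 44, 49, 7, None, 24, None, 41]
Definition: a tree is height-balanced if, at every node, |h(left) - h(right)| <= 1 (empty subtree has height -1).
Bottom-up per-node check:
  node 7: h_left=-1, h_right=-1, diff=0 [OK], height=0
  node 16: h_left=0, h_right=-1, diff=1 [OK], height=1
  node 24: h_left=-1, h_right=-1, diff=0 [OK], height=0
  node 27: h_left=0, h_right=-1, diff=1 [OK], height=1
  node 22: h_left=1, h_right=1, diff=0 [OK], height=2
  node 41: h_left=-1, h_right=-1, diff=0 [OK], height=0
  node 44: h_left=0, h_right=-1, diff=1 [OK], height=1
  node 49: h_left=-1, h_right=-1, diff=0 [OK], height=0
  node 46: h_left=1, h_right=0, diff=1 [OK], height=2
  node 28: h_left=2, h_right=2, diff=0 [OK], height=3
All nodes satisfy the balance condition.
Result: Balanced


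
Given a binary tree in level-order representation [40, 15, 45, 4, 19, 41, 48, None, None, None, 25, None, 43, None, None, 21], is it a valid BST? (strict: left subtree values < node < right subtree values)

Level-order array: [40, 15, 45, 4, 19, 41, 48, None, None, None, 25, None, 43, None, None, 21]
Validate using subtree bounds (lo, hi): at each node, require lo < value < hi,
then recurse left with hi=value and right with lo=value.
Preorder trace (stopping at first violation):
  at node 40 with bounds (-inf, +inf): OK
  at node 15 with bounds (-inf, 40): OK
  at node 4 with bounds (-inf, 15): OK
  at node 19 with bounds (15, 40): OK
  at node 25 with bounds (19, 40): OK
  at node 21 with bounds (19, 25): OK
  at node 45 with bounds (40, +inf): OK
  at node 41 with bounds (40, 45): OK
  at node 43 with bounds (41, 45): OK
  at node 48 with bounds (45, +inf): OK
No violation found at any node.
Result: Valid BST


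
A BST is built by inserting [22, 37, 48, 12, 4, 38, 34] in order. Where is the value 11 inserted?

Starting tree (level order): [22, 12, 37, 4, None, 34, 48, None, None, None, None, 38]
Insertion path: 22 -> 12 -> 4
Result: insert 11 as right child of 4
Final tree (level order): [22, 12, 37, 4, None, 34, 48, None, 11, None, None, 38]


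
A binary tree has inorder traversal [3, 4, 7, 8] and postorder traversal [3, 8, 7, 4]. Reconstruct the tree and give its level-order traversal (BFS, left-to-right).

Inorder:   [3, 4, 7, 8]
Postorder: [3, 8, 7, 4]
Algorithm: postorder visits root last, so walk postorder right-to-left;
each value is the root of the current inorder slice — split it at that
value, recurse on the right subtree first, then the left.
Recursive splits:
  root=4; inorder splits into left=[3], right=[7, 8]
  root=7; inorder splits into left=[], right=[8]
  root=8; inorder splits into left=[], right=[]
  root=3; inorder splits into left=[], right=[]
Reconstructed level-order: [4, 3, 7, 8]


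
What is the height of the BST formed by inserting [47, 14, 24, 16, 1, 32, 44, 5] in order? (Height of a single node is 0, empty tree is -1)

Insertion order: [47, 14, 24, 16, 1, 32, 44, 5]
Tree (level-order array): [47, 14, None, 1, 24, None, 5, 16, 32, None, None, None, None, None, 44]
Compute height bottom-up (empty subtree = -1):
  height(5) = 1 + max(-1, -1) = 0
  height(1) = 1 + max(-1, 0) = 1
  height(16) = 1 + max(-1, -1) = 0
  height(44) = 1 + max(-1, -1) = 0
  height(32) = 1 + max(-1, 0) = 1
  height(24) = 1 + max(0, 1) = 2
  height(14) = 1 + max(1, 2) = 3
  height(47) = 1 + max(3, -1) = 4
Height = 4


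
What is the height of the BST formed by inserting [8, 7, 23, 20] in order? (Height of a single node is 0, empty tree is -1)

Insertion order: [8, 7, 23, 20]
Tree (level-order array): [8, 7, 23, None, None, 20]
Compute height bottom-up (empty subtree = -1):
  height(7) = 1 + max(-1, -1) = 0
  height(20) = 1 + max(-1, -1) = 0
  height(23) = 1 + max(0, -1) = 1
  height(8) = 1 + max(0, 1) = 2
Height = 2


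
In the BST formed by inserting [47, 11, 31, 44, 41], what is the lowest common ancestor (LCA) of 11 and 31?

Tree insertion order: [47, 11, 31, 44, 41]
Tree (level-order array): [47, 11, None, None, 31, None, 44, 41]
In a BST, the LCA of p=11, q=31 is the first node v on the
root-to-leaf path with p <= v <= q (go left if both < v, right if both > v).
Walk from root:
  at 47: both 11 and 31 < 47, go left
  at 11: 11 <= 11 <= 31, this is the LCA
LCA = 11


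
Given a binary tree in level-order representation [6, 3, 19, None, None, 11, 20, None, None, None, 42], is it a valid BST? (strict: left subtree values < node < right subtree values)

Level-order array: [6, 3, 19, None, None, 11, 20, None, None, None, 42]
Validate using subtree bounds (lo, hi): at each node, require lo < value < hi,
then recurse left with hi=value and right with lo=value.
Preorder trace (stopping at first violation):
  at node 6 with bounds (-inf, +inf): OK
  at node 3 with bounds (-inf, 6): OK
  at node 19 with bounds (6, +inf): OK
  at node 11 with bounds (6, 19): OK
  at node 20 with bounds (19, +inf): OK
  at node 42 with bounds (20, +inf): OK
No violation found at any node.
Result: Valid BST


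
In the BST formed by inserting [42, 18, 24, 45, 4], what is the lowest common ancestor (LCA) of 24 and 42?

Tree insertion order: [42, 18, 24, 45, 4]
Tree (level-order array): [42, 18, 45, 4, 24]
In a BST, the LCA of p=24, q=42 is the first node v on the
root-to-leaf path with p <= v <= q (go left if both < v, right if both > v).
Walk from root:
  at 42: 24 <= 42 <= 42, this is the LCA
LCA = 42


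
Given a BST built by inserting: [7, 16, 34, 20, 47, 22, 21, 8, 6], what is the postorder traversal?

Tree insertion order: [7, 16, 34, 20, 47, 22, 21, 8, 6]
Tree (level-order array): [7, 6, 16, None, None, 8, 34, None, None, 20, 47, None, 22, None, None, 21]
Postorder traversal: [6, 8, 21, 22, 20, 47, 34, 16, 7]


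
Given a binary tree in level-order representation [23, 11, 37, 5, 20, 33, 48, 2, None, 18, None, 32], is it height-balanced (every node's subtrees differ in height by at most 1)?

Tree (level-order array): [23, 11, 37, 5, 20, 33, 48, 2, None, 18, None, 32]
Definition: a tree is height-balanced if, at every node, |h(left) - h(right)| <= 1 (empty subtree has height -1).
Bottom-up per-node check:
  node 2: h_left=-1, h_right=-1, diff=0 [OK], height=0
  node 5: h_left=0, h_right=-1, diff=1 [OK], height=1
  node 18: h_left=-1, h_right=-1, diff=0 [OK], height=0
  node 20: h_left=0, h_right=-1, diff=1 [OK], height=1
  node 11: h_left=1, h_right=1, diff=0 [OK], height=2
  node 32: h_left=-1, h_right=-1, diff=0 [OK], height=0
  node 33: h_left=0, h_right=-1, diff=1 [OK], height=1
  node 48: h_left=-1, h_right=-1, diff=0 [OK], height=0
  node 37: h_left=1, h_right=0, diff=1 [OK], height=2
  node 23: h_left=2, h_right=2, diff=0 [OK], height=3
All nodes satisfy the balance condition.
Result: Balanced


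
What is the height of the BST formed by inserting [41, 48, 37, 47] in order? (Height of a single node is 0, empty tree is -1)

Insertion order: [41, 48, 37, 47]
Tree (level-order array): [41, 37, 48, None, None, 47]
Compute height bottom-up (empty subtree = -1):
  height(37) = 1 + max(-1, -1) = 0
  height(47) = 1 + max(-1, -1) = 0
  height(48) = 1 + max(0, -1) = 1
  height(41) = 1 + max(0, 1) = 2
Height = 2


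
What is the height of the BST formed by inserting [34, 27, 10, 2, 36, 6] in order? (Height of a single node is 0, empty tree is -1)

Insertion order: [34, 27, 10, 2, 36, 6]
Tree (level-order array): [34, 27, 36, 10, None, None, None, 2, None, None, 6]
Compute height bottom-up (empty subtree = -1):
  height(6) = 1 + max(-1, -1) = 0
  height(2) = 1 + max(-1, 0) = 1
  height(10) = 1 + max(1, -1) = 2
  height(27) = 1 + max(2, -1) = 3
  height(36) = 1 + max(-1, -1) = 0
  height(34) = 1 + max(3, 0) = 4
Height = 4


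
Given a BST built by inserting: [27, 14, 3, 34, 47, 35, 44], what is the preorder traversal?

Tree insertion order: [27, 14, 3, 34, 47, 35, 44]
Tree (level-order array): [27, 14, 34, 3, None, None, 47, None, None, 35, None, None, 44]
Preorder traversal: [27, 14, 3, 34, 47, 35, 44]


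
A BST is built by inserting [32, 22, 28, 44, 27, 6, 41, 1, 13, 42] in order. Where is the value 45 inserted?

Starting tree (level order): [32, 22, 44, 6, 28, 41, None, 1, 13, 27, None, None, 42]
Insertion path: 32 -> 44
Result: insert 45 as right child of 44
Final tree (level order): [32, 22, 44, 6, 28, 41, 45, 1, 13, 27, None, None, 42]


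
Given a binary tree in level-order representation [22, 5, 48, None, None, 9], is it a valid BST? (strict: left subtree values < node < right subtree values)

Level-order array: [22, 5, 48, None, None, 9]
Validate using subtree bounds (lo, hi): at each node, require lo < value < hi,
then recurse left with hi=value and right with lo=value.
Preorder trace (stopping at first violation):
  at node 22 with bounds (-inf, +inf): OK
  at node 5 with bounds (-inf, 22): OK
  at node 48 with bounds (22, +inf): OK
  at node 9 with bounds (22, 48): VIOLATION
Node 9 violates its bound: not (22 < 9 < 48).
Result: Not a valid BST


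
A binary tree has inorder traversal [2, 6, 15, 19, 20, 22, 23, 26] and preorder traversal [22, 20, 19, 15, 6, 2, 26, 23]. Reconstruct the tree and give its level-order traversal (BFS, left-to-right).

Inorder:  [2, 6, 15, 19, 20, 22, 23, 26]
Preorder: [22, 20, 19, 15, 6, 2, 26, 23]
Algorithm: preorder visits root first, so consume preorder in order;
for each root, split the current inorder slice at that value into
left-subtree inorder and right-subtree inorder, then recurse.
Recursive splits:
  root=22; inorder splits into left=[2, 6, 15, 19, 20], right=[23, 26]
  root=20; inorder splits into left=[2, 6, 15, 19], right=[]
  root=19; inorder splits into left=[2, 6, 15], right=[]
  root=15; inorder splits into left=[2, 6], right=[]
  root=6; inorder splits into left=[2], right=[]
  root=2; inorder splits into left=[], right=[]
  root=26; inorder splits into left=[23], right=[]
  root=23; inorder splits into left=[], right=[]
Reconstructed level-order: [22, 20, 26, 19, 23, 15, 6, 2]


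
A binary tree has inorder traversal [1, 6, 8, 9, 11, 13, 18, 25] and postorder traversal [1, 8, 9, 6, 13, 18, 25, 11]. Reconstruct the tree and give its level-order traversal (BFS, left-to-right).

Inorder:   [1, 6, 8, 9, 11, 13, 18, 25]
Postorder: [1, 8, 9, 6, 13, 18, 25, 11]
Algorithm: postorder visits root last, so walk postorder right-to-left;
each value is the root of the current inorder slice — split it at that
value, recurse on the right subtree first, then the left.
Recursive splits:
  root=11; inorder splits into left=[1, 6, 8, 9], right=[13, 18, 25]
  root=25; inorder splits into left=[13, 18], right=[]
  root=18; inorder splits into left=[13], right=[]
  root=13; inorder splits into left=[], right=[]
  root=6; inorder splits into left=[1], right=[8, 9]
  root=9; inorder splits into left=[8], right=[]
  root=8; inorder splits into left=[], right=[]
  root=1; inorder splits into left=[], right=[]
Reconstructed level-order: [11, 6, 25, 1, 9, 18, 8, 13]


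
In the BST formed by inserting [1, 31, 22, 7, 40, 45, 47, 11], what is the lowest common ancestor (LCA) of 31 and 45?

Tree insertion order: [1, 31, 22, 7, 40, 45, 47, 11]
Tree (level-order array): [1, None, 31, 22, 40, 7, None, None, 45, None, 11, None, 47]
In a BST, the LCA of p=31, q=45 is the first node v on the
root-to-leaf path with p <= v <= q (go left if both < v, right if both > v).
Walk from root:
  at 1: both 31 and 45 > 1, go right
  at 31: 31 <= 31 <= 45, this is the LCA
LCA = 31


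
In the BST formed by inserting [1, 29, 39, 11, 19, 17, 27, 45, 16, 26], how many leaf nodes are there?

Tree built from: [1, 29, 39, 11, 19, 17, 27, 45, 16, 26]
Tree (level-order array): [1, None, 29, 11, 39, None, 19, None, 45, 17, 27, None, None, 16, None, 26]
Rule: A leaf has 0 children.
Per-node child counts:
  node 1: 1 child(ren)
  node 29: 2 child(ren)
  node 11: 1 child(ren)
  node 19: 2 child(ren)
  node 17: 1 child(ren)
  node 16: 0 child(ren)
  node 27: 1 child(ren)
  node 26: 0 child(ren)
  node 39: 1 child(ren)
  node 45: 0 child(ren)
Matching nodes: [16, 26, 45]
Count of leaf nodes: 3


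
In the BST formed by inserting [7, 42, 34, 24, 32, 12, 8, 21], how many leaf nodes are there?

Tree built from: [7, 42, 34, 24, 32, 12, 8, 21]
Tree (level-order array): [7, None, 42, 34, None, 24, None, 12, 32, 8, 21]
Rule: A leaf has 0 children.
Per-node child counts:
  node 7: 1 child(ren)
  node 42: 1 child(ren)
  node 34: 1 child(ren)
  node 24: 2 child(ren)
  node 12: 2 child(ren)
  node 8: 0 child(ren)
  node 21: 0 child(ren)
  node 32: 0 child(ren)
Matching nodes: [8, 21, 32]
Count of leaf nodes: 3


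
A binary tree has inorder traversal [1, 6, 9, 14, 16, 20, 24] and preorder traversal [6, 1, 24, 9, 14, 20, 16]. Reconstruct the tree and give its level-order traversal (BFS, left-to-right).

Inorder:  [1, 6, 9, 14, 16, 20, 24]
Preorder: [6, 1, 24, 9, 14, 20, 16]
Algorithm: preorder visits root first, so consume preorder in order;
for each root, split the current inorder slice at that value into
left-subtree inorder and right-subtree inorder, then recurse.
Recursive splits:
  root=6; inorder splits into left=[1], right=[9, 14, 16, 20, 24]
  root=1; inorder splits into left=[], right=[]
  root=24; inorder splits into left=[9, 14, 16, 20], right=[]
  root=9; inorder splits into left=[], right=[14, 16, 20]
  root=14; inorder splits into left=[], right=[16, 20]
  root=20; inorder splits into left=[16], right=[]
  root=16; inorder splits into left=[], right=[]
Reconstructed level-order: [6, 1, 24, 9, 14, 20, 16]


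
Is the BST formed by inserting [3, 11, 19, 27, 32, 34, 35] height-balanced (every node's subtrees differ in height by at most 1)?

Tree (level-order array): [3, None, 11, None, 19, None, 27, None, 32, None, 34, None, 35]
Definition: a tree is height-balanced if, at every node, |h(left) - h(right)| <= 1 (empty subtree has height -1).
Bottom-up per-node check:
  node 35: h_left=-1, h_right=-1, diff=0 [OK], height=0
  node 34: h_left=-1, h_right=0, diff=1 [OK], height=1
  node 32: h_left=-1, h_right=1, diff=2 [FAIL (|-1-1|=2 > 1)], height=2
  node 27: h_left=-1, h_right=2, diff=3 [FAIL (|-1-2|=3 > 1)], height=3
  node 19: h_left=-1, h_right=3, diff=4 [FAIL (|-1-3|=4 > 1)], height=4
  node 11: h_left=-1, h_right=4, diff=5 [FAIL (|-1-4|=5 > 1)], height=5
  node 3: h_left=-1, h_right=5, diff=6 [FAIL (|-1-5|=6 > 1)], height=6
Node 32 violates the condition: |-1 - 1| = 2 > 1.
Result: Not balanced


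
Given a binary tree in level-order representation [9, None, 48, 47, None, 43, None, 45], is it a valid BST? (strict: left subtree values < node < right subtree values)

Level-order array: [9, None, 48, 47, None, 43, None, 45]
Validate using subtree bounds (lo, hi): at each node, require lo < value < hi,
then recurse left with hi=value and right with lo=value.
Preorder trace (stopping at first violation):
  at node 9 with bounds (-inf, +inf): OK
  at node 48 with bounds (9, +inf): OK
  at node 47 with bounds (9, 48): OK
  at node 43 with bounds (9, 47): OK
  at node 45 with bounds (9, 43): VIOLATION
Node 45 violates its bound: not (9 < 45 < 43).
Result: Not a valid BST


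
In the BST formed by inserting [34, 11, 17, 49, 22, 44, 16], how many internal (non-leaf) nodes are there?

Tree built from: [34, 11, 17, 49, 22, 44, 16]
Tree (level-order array): [34, 11, 49, None, 17, 44, None, 16, 22]
Rule: An internal node has at least one child.
Per-node child counts:
  node 34: 2 child(ren)
  node 11: 1 child(ren)
  node 17: 2 child(ren)
  node 16: 0 child(ren)
  node 22: 0 child(ren)
  node 49: 1 child(ren)
  node 44: 0 child(ren)
Matching nodes: [34, 11, 17, 49]
Count of internal (non-leaf) nodes: 4


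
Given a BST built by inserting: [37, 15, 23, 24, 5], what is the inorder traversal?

Tree insertion order: [37, 15, 23, 24, 5]
Tree (level-order array): [37, 15, None, 5, 23, None, None, None, 24]
Inorder traversal: [5, 15, 23, 24, 37]


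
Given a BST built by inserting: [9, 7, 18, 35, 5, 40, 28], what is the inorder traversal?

Tree insertion order: [9, 7, 18, 35, 5, 40, 28]
Tree (level-order array): [9, 7, 18, 5, None, None, 35, None, None, 28, 40]
Inorder traversal: [5, 7, 9, 18, 28, 35, 40]


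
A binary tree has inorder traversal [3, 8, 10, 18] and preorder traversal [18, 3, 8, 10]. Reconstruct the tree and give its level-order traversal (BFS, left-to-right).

Inorder:  [3, 8, 10, 18]
Preorder: [18, 3, 8, 10]
Algorithm: preorder visits root first, so consume preorder in order;
for each root, split the current inorder slice at that value into
left-subtree inorder and right-subtree inorder, then recurse.
Recursive splits:
  root=18; inorder splits into left=[3, 8, 10], right=[]
  root=3; inorder splits into left=[], right=[8, 10]
  root=8; inorder splits into left=[], right=[10]
  root=10; inorder splits into left=[], right=[]
Reconstructed level-order: [18, 3, 8, 10]


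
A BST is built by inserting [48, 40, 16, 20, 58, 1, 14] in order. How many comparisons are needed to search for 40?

Search path for 40: 48 -> 40
Found: True
Comparisons: 2


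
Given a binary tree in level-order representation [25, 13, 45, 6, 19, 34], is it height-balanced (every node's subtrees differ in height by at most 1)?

Tree (level-order array): [25, 13, 45, 6, 19, 34]
Definition: a tree is height-balanced if, at every node, |h(left) - h(right)| <= 1 (empty subtree has height -1).
Bottom-up per-node check:
  node 6: h_left=-1, h_right=-1, diff=0 [OK], height=0
  node 19: h_left=-1, h_right=-1, diff=0 [OK], height=0
  node 13: h_left=0, h_right=0, diff=0 [OK], height=1
  node 34: h_left=-1, h_right=-1, diff=0 [OK], height=0
  node 45: h_left=0, h_right=-1, diff=1 [OK], height=1
  node 25: h_left=1, h_right=1, diff=0 [OK], height=2
All nodes satisfy the balance condition.
Result: Balanced


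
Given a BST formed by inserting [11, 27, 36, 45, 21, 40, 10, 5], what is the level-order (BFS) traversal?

Tree insertion order: [11, 27, 36, 45, 21, 40, 10, 5]
Tree (level-order array): [11, 10, 27, 5, None, 21, 36, None, None, None, None, None, 45, 40]
BFS from the root, enqueuing left then right child of each popped node:
  queue [11] -> pop 11, enqueue [10, 27], visited so far: [11]
  queue [10, 27] -> pop 10, enqueue [5], visited so far: [11, 10]
  queue [27, 5] -> pop 27, enqueue [21, 36], visited so far: [11, 10, 27]
  queue [5, 21, 36] -> pop 5, enqueue [none], visited so far: [11, 10, 27, 5]
  queue [21, 36] -> pop 21, enqueue [none], visited so far: [11, 10, 27, 5, 21]
  queue [36] -> pop 36, enqueue [45], visited so far: [11, 10, 27, 5, 21, 36]
  queue [45] -> pop 45, enqueue [40], visited so far: [11, 10, 27, 5, 21, 36, 45]
  queue [40] -> pop 40, enqueue [none], visited so far: [11, 10, 27, 5, 21, 36, 45, 40]
Result: [11, 10, 27, 5, 21, 36, 45, 40]


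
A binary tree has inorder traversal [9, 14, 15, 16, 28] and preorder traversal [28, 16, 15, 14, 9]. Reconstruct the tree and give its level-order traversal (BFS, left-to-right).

Inorder:  [9, 14, 15, 16, 28]
Preorder: [28, 16, 15, 14, 9]
Algorithm: preorder visits root first, so consume preorder in order;
for each root, split the current inorder slice at that value into
left-subtree inorder and right-subtree inorder, then recurse.
Recursive splits:
  root=28; inorder splits into left=[9, 14, 15, 16], right=[]
  root=16; inorder splits into left=[9, 14, 15], right=[]
  root=15; inorder splits into left=[9, 14], right=[]
  root=14; inorder splits into left=[9], right=[]
  root=9; inorder splits into left=[], right=[]
Reconstructed level-order: [28, 16, 15, 14, 9]


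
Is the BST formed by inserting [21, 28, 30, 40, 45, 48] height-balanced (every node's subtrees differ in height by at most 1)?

Tree (level-order array): [21, None, 28, None, 30, None, 40, None, 45, None, 48]
Definition: a tree is height-balanced if, at every node, |h(left) - h(right)| <= 1 (empty subtree has height -1).
Bottom-up per-node check:
  node 48: h_left=-1, h_right=-1, diff=0 [OK], height=0
  node 45: h_left=-1, h_right=0, diff=1 [OK], height=1
  node 40: h_left=-1, h_right=1, diff=2 [FAIL (|-1-1|=2 > 1)], height=2
  node 30: h_left=-1, h_right=2, diff=3 [FAIL (|-1-2|=3 > 1)], height=3
  node 28: h_left=-1, h_right=3, diff=4 [FAIL (|-1-3|=4 > 1)], height=4
  node 21: h_left=-1, h_right=4, diff=5 [FAIL (|-1-4|=5 > 1)], height=5
Node 40 violates the condition: |-1 - 1| = 2 > 1.
Result: Not balanced


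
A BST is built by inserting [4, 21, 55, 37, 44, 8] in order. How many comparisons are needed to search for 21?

Search path for 21: 4 -> 21
Found: True
Comparisons: 2


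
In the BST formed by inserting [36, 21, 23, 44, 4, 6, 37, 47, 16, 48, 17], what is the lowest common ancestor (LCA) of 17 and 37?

Tree insertion order: [36, 21, 23, 44, 4, 6, 37, 47, 16, 48, 17]
Tree (level-order array): [36, 21, 44, 4, 23, 37, 47, None, 6, None, None, None, None, None, 48, None, 16, None, None, None, 17]
In a BST, the LCA of p=17, q=37 is the first node v on the
root-to-leaf path with p <= v <= q (go left if both < v, right if both > v).
Walk from root:
  at 36: 17 <= 36 <= 37, this is the LCA
LCA = 36


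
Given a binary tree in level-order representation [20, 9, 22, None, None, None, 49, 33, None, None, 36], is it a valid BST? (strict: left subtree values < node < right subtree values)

Level-order array: [20, 9, 22, None, None, None, 49, 33, None, None, 36]
Validate using subtree bounds (lo, hi): at each node, require lo < value < hi,
then recurse left with hi=value and right with lo=value.
Preorder trace (stopping at first violation):
  at node 20 with bounds (-inf, +inf): OK
  at node 9 with bounds (-inf, 20): OK
  at node 22 with bounds (20, +inf): OK
  at node 49 with bounds (22, +inf): OK
  at node 33 with bounds (22, 49): OK
  at node 36 with bounds (33, 49): OK
No violation found at any node.
Result: Valid BST


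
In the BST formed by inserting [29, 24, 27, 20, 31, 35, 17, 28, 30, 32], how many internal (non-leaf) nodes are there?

Tree built from: [29, 24, 27, 20, 31, 35, 17, 28, 30, 32]
Tree (level-order array): [29, 24, 31, 20, 27, 30, 35, 17, None, None, 28, None, None, 32]
Rule: An internal node has at least one child.
Per-node child counts:
  node 29: 2 child(ren)
  node 24: 2 child(ren)
  node 20: 1 child(ren)
  node 17: 0 child(ren)
  node 27: 1 child(ren)
  node 28: 0 child(ren)
  node 31: 2 child(ren)
  node 30: 0 child(ren)
  node 35: 1 child(ren)
  node 32: 0 child(ren)
Matching nodes: [29, 24, 20, 27, 31, 35]
Count of internal (non-leaf) nodes: 6


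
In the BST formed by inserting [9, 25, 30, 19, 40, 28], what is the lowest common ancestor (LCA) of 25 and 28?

Tree insertion order: [9, 25, 30, 19, 40, 28]
Tree (level-order array): [9, None, 25, 19, 30, None, None, 28, 40]
In a BST, the LCA of p=25, q=28 is the first node v on the
root-to-leaf path with p <= v <= q (go left if both < v, right if both > v).
Walk from root:
  at 9: both 25 and 28 > 9, go right
  at 25: 25 <= 25 <= 28, this is the LCA
LCA = 25


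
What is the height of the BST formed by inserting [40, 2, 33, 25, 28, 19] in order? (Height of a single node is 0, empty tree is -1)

Insertion order: [40, 2, 33, 25, 28, 19]
Tree (level-order array): [40, 2, None, None, 33, 25, None, 19, 28]
Compute height bottom-up (empty subtree = -1):
  height(19) = 1 + max(-1, -1) = 0
  height(28) = 1 + max(-1, -1) = 0
  height(25) = 1 + max(0, 0) = 1
  height(33) = 1 + max(1, -1) = 2
  height(2) = 1 + max(-1, 2) = 3
  height(40) = 1 + max(3, -1) = 4
Height = 4


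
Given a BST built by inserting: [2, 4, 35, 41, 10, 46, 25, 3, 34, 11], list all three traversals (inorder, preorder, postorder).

Tree insertion order: [2, 4, 35, 41, 10, 46, 25, 3, 34, 11]
Tree (level-order array): [2, None, 4, 3, 35, None, None, 10, 41, None, 25, None, 46, 11, 34]
Inorder (L, root, R): [2, 3, 4, 10, 11, 25, 34, 35, 41, 46]
Preorder (root, L, R): [2, 4, 3, 35, 10, 25, 11, 34, 41, 46]
Postorder (L, R, root): [3, 11, 34, 25, 10, 46, 41, 35, 4, 2]


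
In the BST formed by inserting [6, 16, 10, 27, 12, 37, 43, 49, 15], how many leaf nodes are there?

Tree built from: [6, 16, 10, 27, 12, 37, 43, 49, 15]
Tree (level-order array): [6, None, 16, 10, 27, None, 12, None, 37, None, 15, None, 43, None, None, None, 49]
Rule: A leaf has 0 children.
Per-node child counts:
  node 6: 1 child(ren)
  node 16: 2 child(ren)
  node 10: 1 child(ren)
  node 12: 1 child(ren)
  node 15: 0 child(ren)
  node 27: 1 child(ren)
  node 37: 1 child(ren)
  node 43: 1 child(ren)
  node 49: 0 child(ren)
Matching nodes: [15, 49]
Count of leaf nodes: 2


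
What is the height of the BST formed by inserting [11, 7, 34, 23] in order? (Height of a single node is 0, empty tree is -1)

Insertion order: [11, 7, 34, 23]
Tree (level-order array): [11, 7, 34, None, None, 23]
Compute height bottom-up (empty subtree = -1):
  height(7) = 1 + max(-1, -1) = 0
  height(23) = 1 + max(-1, -1) = 0
  height(34) = 1 + max(0, -1) = 1
  height(11) = 1 + max(0, 1) = 2
Height = 2
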